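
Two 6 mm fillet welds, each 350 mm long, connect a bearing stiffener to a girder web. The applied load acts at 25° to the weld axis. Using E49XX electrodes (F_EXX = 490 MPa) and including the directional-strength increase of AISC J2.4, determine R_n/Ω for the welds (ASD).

R_n/Ω ≈ 496 kN

t_e = 0.707 × 6 = 4.242 mm; A_we = 4.242 × 700 = 2969 mm².
Directional factor: 1.0 + 0.5 sin^1.5(25°) = 1.137.
F_nw = 0.6 × 490 × 1.137 = 334.4 MPa.
R_n/Ω = (334.4 × 2969) / 2.0 × 10⁻³ = 496.5 kN.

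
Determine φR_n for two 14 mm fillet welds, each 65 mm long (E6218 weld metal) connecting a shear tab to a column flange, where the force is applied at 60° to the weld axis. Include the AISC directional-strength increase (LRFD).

φR_n ≈ 504 kN

E62XX → F_EXX = 620 MPa.
t_e = 0.707 × 14 = 9.898 mm; A_we = 9.898 × 130 = 1287 mm².
Directional factor: 1.0 + 0.5 sin^1.5(60°) = 1.403.
F_nw = 0.6 × 620 × 1.403 = 521.9 MPa.
φR_n = 0.75 × 521.9 × 1287 × 10⁻³ = 503.7 kN.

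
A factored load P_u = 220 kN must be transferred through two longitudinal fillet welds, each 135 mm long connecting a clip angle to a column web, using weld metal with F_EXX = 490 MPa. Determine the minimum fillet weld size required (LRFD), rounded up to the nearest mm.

w = 6 mm

Total weld length L = 270 mm.
Required throat t_e = P_u / (φ × 0.6 F_EXX × L) = 220 / (0.75 × 0.6 × 490 × 270 × 10⁻³) = 3.695 mm.
Required leg w = t_e / 0.707 = 5.227 mm → use 6 mm.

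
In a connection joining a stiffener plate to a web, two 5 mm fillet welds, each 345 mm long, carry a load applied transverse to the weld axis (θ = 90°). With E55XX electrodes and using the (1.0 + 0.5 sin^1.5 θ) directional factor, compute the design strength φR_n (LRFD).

φR_n ≈ 906 kN

E55XX → F_EXX = 550 MPa.
t_e = 0.707 × 5 = 3.535 mm; A_we = 3.535 × 690 = 2439 mm².
Directional factor: 1.0 + 0.5 sin^1.5(90°) = 1.5.
F_nw = 0.6 × 550 × 1.5 = 495 MPa.
φR_n = 0.75 × 495 × 2439 × 10⁻³ = 905.5 kN.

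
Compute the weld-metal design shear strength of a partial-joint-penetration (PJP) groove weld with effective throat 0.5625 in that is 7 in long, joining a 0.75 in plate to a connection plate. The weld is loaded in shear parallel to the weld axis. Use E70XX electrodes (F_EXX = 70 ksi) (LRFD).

Effective throat (given) t_e = 0.5625 in.
A_we = 0.5625 × 7 = 3.938 in².
F_nw = 0.6 F_EXX = 42 ksi.
φR_n = 0.75 × 42 × 3.938 = 124 kips.

φR_n ≈ 124 kips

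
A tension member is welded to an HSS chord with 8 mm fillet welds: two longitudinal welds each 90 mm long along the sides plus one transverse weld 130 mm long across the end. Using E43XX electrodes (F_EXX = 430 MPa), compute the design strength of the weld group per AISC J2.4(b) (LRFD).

φR_n ≈ 381 kN

t_e = 0.707 × 8 = 5.656 mm.
R_nwl = 0.6 × 430 × 5.656 × 180 × 10⁻³ = 262.7 kN (longitudinal, 2 welds).
R_nwt = 0.6 × 430 × 5.656 × 130 × 10⁻³ = 189.7 kN (transverse, base value).
(i) R_nwl + R_nwt = 452.4 kN; (ii) 0.85 R_nwl + 1.5 R_nwt = 507.8 kN.
R_n = max = 507.8 kN [governs: (ii)]; φR_n = 380.9 kN.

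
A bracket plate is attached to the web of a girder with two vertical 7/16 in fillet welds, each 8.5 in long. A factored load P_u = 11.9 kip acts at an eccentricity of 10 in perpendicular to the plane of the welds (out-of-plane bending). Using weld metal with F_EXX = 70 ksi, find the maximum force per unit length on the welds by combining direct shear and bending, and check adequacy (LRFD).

f_max ≈ 4.99 kip/in; adequate

L_w = 2 × 8.5 = 17 in; section modulus (unit throat) S = 2 × L²/6 = 24.08 in².
Direct shear f_v = P/L_w = 11.9/17 = 0.7 kip/in.
Moment M = P × e = 11.9 × 10 = 119 kip·in; bending f_b = M/S = 4.941 kip/in.
f_max = √(f_v² + f_b²) = √(0.7² + 4.941²) = 4.991 kip/in.
φr_n = 0.75 × 0.6 × 70 × (0.707 × 0.4375) = 9.743 kip/in → adequate.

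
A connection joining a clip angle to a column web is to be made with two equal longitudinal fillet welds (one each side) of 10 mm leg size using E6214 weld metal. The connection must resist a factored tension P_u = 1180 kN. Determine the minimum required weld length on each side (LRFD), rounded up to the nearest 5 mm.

L = 300 mm on each side

E62XX → F_EXX = 620 MPa.
Throat t_e = 0.707 × 10 = 7.07 mm.
φr_n = 0.75 × 0.6 × 620 × 7.07 × 10⁻³ = 1.973 kN/mm.
L_req = P_u / φr_n = 1180 / 1.973 = 598.2 mm total.
Per side: 598.2 / 2 = 299.1 mm.
Round up → use L = 300 mm on each side.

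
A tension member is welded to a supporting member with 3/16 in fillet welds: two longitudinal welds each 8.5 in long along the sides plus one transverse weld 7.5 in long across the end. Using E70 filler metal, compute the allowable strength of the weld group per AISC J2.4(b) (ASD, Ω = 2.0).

R_n/Ω ≈ 71.5 kips

E70XX → F_EXX = 70 ksi.
t_e = 0.707 × 0.1875 = 0.1326 in.
R_nwl = 0.6 × 70 × 0.1326 × 17 = 94.65 kips (longitudinal, 2 welds).
R_nwt = 0.6 × 70 × 0.1326 × 7.5 = 41.76 kips (transverse, base value).
(i) R_nwl + R_nwt = 136.4 kips; (ii) 0.85 R_nwl + 1.5 R_nwt = 143.1 kips.
R_n = max = 143.1 kips [governs: (ii)]; R_n/Ω = 71.54 kips.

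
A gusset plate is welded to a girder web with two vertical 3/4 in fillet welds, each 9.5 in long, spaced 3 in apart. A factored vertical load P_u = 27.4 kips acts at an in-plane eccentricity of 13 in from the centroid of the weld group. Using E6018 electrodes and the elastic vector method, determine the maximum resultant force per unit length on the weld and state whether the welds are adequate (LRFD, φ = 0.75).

E60XX → F_EXX = 60 ksi.
Total weld length L_w = 19 in. Treat welds as unit-width lines.
Polar moment about centroid: J = 2[d³/12 + d(b/2)²] = 2[9.5³/12 + 9.5×1.5²] = 185.6 in³.
Direct shear f_v = P/L_w = 27.4 / 19 = 1.442 kip/in (vertical).
Torsion M = P·e = 27.4 × 13 = 356.2 kip·in.
Critical point at (x, y) = (1.5, 4.75) from centroid. f_tx = M·y/J = 9.114 kip/in; f_ty = M·x/J = 2.878 kip/in.
Resultant f_max = √[f_tx² + (f_v + f_ty)²] = √[9.114² + (1.442 + 2.878)²] = 10.09 kip/in.
Capacity per unit length: φr_n = 0.75 × 0.6 × 60 × (0.707 × 0.75) = 14.32 kip/in.
10.09 ≤ 14.32 → adequate.

f_max ≈ 10.1 kip/in; adequate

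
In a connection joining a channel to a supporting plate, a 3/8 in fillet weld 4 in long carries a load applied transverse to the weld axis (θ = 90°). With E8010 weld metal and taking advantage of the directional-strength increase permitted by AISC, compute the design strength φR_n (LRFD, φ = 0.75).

φR_n ≈ 57.3 kip

E80XX → F_EXX = 80 ksi.
t_e = 0.707 × 0.375 = 0.2651 in; A_we = 0.2651 × 4 = 1.06 in².
Directional factor: 1.0 + 0.5 sin^1.5(90°) = 1.5.
F_nw = 0.6 × 80 × 1.5 = 72 ksi.
φR_n = 0.75 × 72 × 1.06 = 57.27 kip.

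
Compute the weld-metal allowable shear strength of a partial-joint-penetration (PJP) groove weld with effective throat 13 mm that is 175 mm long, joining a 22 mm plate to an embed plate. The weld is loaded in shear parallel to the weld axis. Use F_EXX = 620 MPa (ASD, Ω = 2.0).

R_n/Ω ≈ 423 kN

Effective throat (given) t_e = 13 mm.
A_we = 13 × 175 = 2275 mm².
F_nw = 0.6 F_EXX = 372 MPa.
R_n/Ω = (372 × 2275) / 2.0 × 10⁻³ = 423.2 kN.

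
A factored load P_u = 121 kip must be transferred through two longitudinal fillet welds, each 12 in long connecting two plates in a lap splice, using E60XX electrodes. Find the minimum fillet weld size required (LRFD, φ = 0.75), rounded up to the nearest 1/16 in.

E60XX → F_EXX = 60 ksi.
Total weld length L = 24 in.
Required throat t_e = P_u / (φ × 0.6 F_EXX × L) = 121 / (0.75 × 0.6 × 60 × 24) = 0.1867 in.
Required leg w = t_e / 0.707 = 0.2641 in → use 5/16 in.

w = 5/16 in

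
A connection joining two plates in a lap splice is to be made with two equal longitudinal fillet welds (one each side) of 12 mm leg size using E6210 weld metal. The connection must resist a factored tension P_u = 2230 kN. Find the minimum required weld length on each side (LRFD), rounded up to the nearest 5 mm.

E62XX → F_EXX = 620 MPa.
Throat t_e = 0.707 × 12 = 8.484 mm.
φr_n = 0.75 × 0.6 × 620 × 8.484 × 10⁻³ = 2.367 kN/mm.
L_req = P_u / φr_n = 2230 / 2.367 = 942.1 mm total.
Per side: 942.1 / 2 = 471.1 mm.
Round up → use L = 475 mm on each side.

L = 475 mm on each side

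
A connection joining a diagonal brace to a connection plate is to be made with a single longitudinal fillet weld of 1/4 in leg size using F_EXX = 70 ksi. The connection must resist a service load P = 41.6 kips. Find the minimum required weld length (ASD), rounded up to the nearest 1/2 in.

Throat t_e = 0.707 × 0.25 = 0.1767 in.
r_n/Ω = (0.6 × 70 × 0.1767) / 2.0 = 3.712 kip/in.
L_req = P / (r_n/Ω) = 41.6 / 3.712 = 11.21 in total.
Round up → use L = 11.5 in.

L = 11.5 in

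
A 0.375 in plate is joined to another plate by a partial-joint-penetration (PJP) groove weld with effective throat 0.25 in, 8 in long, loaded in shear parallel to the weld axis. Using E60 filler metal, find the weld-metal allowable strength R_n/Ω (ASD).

R_n/Ω ≈ 36 kips

E60XX → F_EXX = 60 ksi.
Effective throat (given) t_e = 0.25 in.
A_we = 0.25 × 8 = 2 in².
F_nw = 0.6 F_EXX = 36 ksi.
R_n/Ω = (36 × 2) / 2.0 = 36 kips.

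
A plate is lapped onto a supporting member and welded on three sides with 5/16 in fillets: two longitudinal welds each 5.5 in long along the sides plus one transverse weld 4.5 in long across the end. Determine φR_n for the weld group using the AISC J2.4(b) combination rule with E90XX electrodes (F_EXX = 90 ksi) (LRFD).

φR_n ≈ 144 kip

t_e = 0.707 × 0.3125 = 0.2209 in.
R_nwl = 0.6 × 90 × 0.2209 × 11 = 131.2 kip (longitudinal, 2 welds).
R_nwt = 0.6 × 90 × 0.2209 × 4.5 = 53.69 kip (transverse, base value).
(i) R_nwl + R_nwt = 184.9 kip; (ii) 0.85 R_nwl + 1.5 R_nwt = 192.1 kip.
R_n = max = 192.1 kip [governs: (ii)]; φR_n = 144.1 kip.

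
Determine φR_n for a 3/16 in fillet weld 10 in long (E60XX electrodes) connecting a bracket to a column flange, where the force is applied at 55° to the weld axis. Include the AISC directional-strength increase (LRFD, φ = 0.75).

φR_n ≈ 49.1 kips

E60XX → F_EXX = 60 ksi.
t_e = 0.707 × 0.1875 = 0.1326 in; A_we = 0.1326 × 10 = 1.326 in².
Directional factor: 1.0 + 0.5 sin^1.5(55°) = 1.371.
F_nw = 0.6 × 60 × 1.371 = 49.35 ksi.
φR_n = 0.75 × 49.35 × 1.326 = 49.06 kips.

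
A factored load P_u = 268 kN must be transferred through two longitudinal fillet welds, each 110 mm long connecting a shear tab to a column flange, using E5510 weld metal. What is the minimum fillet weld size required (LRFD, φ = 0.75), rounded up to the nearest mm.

E55XX → F_EXX = 550 MPa.
Total weld length L = 220 mm.
Required throat t_e = P_u / (φ × 0.6 F_EXX × L) = 268 / (0.75 × 0.6 × 550 × 220 × 10⁻³) = 4.922 mm.
Required leg w = t_e / 0.707 = 6.962 mm → use 7 mm.

w = 7 mm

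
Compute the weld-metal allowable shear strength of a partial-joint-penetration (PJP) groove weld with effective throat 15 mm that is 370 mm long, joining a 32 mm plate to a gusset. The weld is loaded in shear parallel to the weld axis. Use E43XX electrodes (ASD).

E43XX → F_EXX = 430 MPa.
Effective throat (given) t_e = 15 mm.
A_we = 15 × 370 = 5550 mm².
F_nw = 0.6 F_EXX = 258 MPa.
R_n/Ω = (258 × 5550) / 2.0 × 10⁻³ = 716 kN.

R_n/Ω ≈ 716 kN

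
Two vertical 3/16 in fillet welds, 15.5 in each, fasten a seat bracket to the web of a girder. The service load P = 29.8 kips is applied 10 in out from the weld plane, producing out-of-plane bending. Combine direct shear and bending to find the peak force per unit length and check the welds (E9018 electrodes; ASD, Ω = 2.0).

E90XX → F_EXX = 90 ksi.
L_w = 2 × 15.5 = 31 in; section modulus (unit throat) S = 2 × L²/6 = 80.08 in².
Direct shear f_v = P/L_w = 29.8/31 = 0.9613 kip/in.
Moment M = P × e = 29.8 × 10 = 298 kip·in; bending f_b = M/S = 3.721 kip/in.
f_max = √(f_v² + f_b²) = √(0.9613² + 3.721²) = 3.843 kip/in.
r_n/Ω = (1/2.0) × 0.6 × 90 × (0.707 × 0.1875) = 3.579 kip/in → NOT adequate.

f_max ≈ 3.84 kip/in; NOT adequate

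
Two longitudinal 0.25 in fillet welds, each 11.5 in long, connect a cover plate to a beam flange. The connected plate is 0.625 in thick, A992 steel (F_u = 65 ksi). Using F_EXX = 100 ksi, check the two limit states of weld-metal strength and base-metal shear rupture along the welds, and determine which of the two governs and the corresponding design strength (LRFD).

φR_n ≈ 183 kip (weld metal governs)

t_e = 0.707 × 0.25 = 0.1767 in; L = 23 in.
Weld metal: φR_n = 0.75 × 0.6 × 100 × 0.1767 × 23 = 182.9 kip.
Base metal (shear rupture): φR_n = 0.75 × 0.6 × 65 × 0.625 × 23 = 420.5 kip.
Governing: weld metal.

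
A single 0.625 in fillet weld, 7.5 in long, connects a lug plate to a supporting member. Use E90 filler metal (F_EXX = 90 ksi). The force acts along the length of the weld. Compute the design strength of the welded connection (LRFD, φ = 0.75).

Effective throat t_e = 0.707 × 0.625 = 0.4419 in.
Total length L = 7.5 in; A_we = 0.4419 × 7.5 = 3.314 in².
F_nw = 0.6 F_EXX = 0.6 × 90 = 54 ksi.
φR_n = 0.75 × 54 × 3.314 = 134.2 kip.

φR_n ≈ 134 kip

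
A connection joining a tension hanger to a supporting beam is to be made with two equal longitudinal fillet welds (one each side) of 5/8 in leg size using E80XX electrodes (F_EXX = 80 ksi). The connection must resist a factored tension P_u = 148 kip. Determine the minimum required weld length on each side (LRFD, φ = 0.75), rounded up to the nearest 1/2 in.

L = 5 in on each side

Throat t_e = 0.707 × 0.625 = 0.4419 in.
φr_n = 0.75 × 0.6 × 80 × 0.4419 = 15.91 kip/in.
L_req = P_u / φr_n = 148 / 15.91 = 9.304 in total.
Per side: 9.304 / 2 = 4.652 in.
Round up → use L = 5 in on each side.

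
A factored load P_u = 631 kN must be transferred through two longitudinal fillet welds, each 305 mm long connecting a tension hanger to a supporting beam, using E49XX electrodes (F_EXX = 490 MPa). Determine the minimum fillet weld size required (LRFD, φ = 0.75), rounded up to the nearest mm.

w = 7 mm

Total weld length L = 610 mm.
Required throat t_e = P_u / (φ × 0.6 F_EXX × L) = 631 / (0.75 × 0.6 × 490 × 610 × 10⁻³) = 4.691 mm.
Required leg w = t_e / 0.707 = 6.635 mm → use 7 mm.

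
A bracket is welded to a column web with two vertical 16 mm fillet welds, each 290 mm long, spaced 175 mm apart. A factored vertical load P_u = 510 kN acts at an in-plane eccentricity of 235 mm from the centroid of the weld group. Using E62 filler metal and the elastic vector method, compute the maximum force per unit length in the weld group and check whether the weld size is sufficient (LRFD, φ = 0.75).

E62XX → F_EXX = 620 MPa.
Total weld length L_w = 580 mm. Treat welds as unit-width lines.
Polar moment about centroid: J = 2[d³/12 + d(b/2)²] = 2[290³/12 + 290×87.5²] = 8505000 mm³.
Direct shear f_v = P/L_w = 510×10³ / 580 = 879.3 N/mm (vertical).
Torsion M = P·e = 510×10³ × 235 = 119850000 N·mm.
Critical point at (x, y) = (87.5, 145) from centroid. f_tx = M·y/J = 2043 N/mm; f_ty = M·x/J = 1233 N/mm.
Resultant f_max = √[f_tx² + (f_v + f_ty)²] = √[2043² + (879.3 + 1233)²] = 2939 N/mm.
Capacity per unit length: φr_n = 0.75 × 0.6 × 620 × (0.707 × 16) = 3156 N/mm.
2939 ≤ 3156 → adequate.

f_max ≈ 2940 N/mm; adequate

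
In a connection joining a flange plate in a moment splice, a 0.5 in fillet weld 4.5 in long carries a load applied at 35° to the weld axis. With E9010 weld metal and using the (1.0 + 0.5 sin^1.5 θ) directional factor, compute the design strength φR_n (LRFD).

φR_n ≈ 78.4 kips

E90XX → F_EXX = 90 ksi.
t_e = 0.707 × 0.5 = 0.3535 in; A_we = 0.3535 × 4.5 = 1.591 in².
Directional factor: 1.0 + 0.5 sin^1.5(35°) = 1.217.
F_nw = 0.6 × 90 × 1.217 = 65.73 ksi.
φR_n = 0.75 × 65.73 × 1.591 = 78.42 kips.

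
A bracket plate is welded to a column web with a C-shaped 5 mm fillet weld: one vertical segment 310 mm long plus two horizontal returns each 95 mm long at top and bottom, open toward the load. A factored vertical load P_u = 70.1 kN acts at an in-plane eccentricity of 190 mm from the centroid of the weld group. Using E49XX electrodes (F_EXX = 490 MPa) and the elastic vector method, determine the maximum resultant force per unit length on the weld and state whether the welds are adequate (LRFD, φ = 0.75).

Total weld length L_w = 500 mm. Treat welds as unit-width lines.
Centroid: x̄ = 2×95×47.5 / 500 = 18.05 mm from the vertical weld.
Polar moment about centroid: J = I_x + I_y = [310³/12 + 2×95×155²] + [310×18.05² + 2(95³/12 + 95×29.45²)] = 7456000 mm³.
Direct shear f_v = P/L_w = 70.1×10³ / 500 = 140.2 N/mm (vertical).
Torsion M = P·e = 70.1×10³ × 190 = 13319000 N·mm.
Critical point at (x, y) = (76.95, 155) from centroid. f_tx = M·y/J = 276.9 N/mm; f_ty = M·x/J = 137.5 N/mm.
Resultant f_max = √[f_tx² + (f_v + f_ty)²] = √[276.9² + (140.2 + 137.5)²] = 392.1 N/mm.
Capacity per unit length: φr_n = 0.75 × 0.6 × 490 × (0.707 × 5) = 779.5 N/mm.
392.1 ≤ 779.5 → adequate.

f_max ≈ 392 N/mm; adequate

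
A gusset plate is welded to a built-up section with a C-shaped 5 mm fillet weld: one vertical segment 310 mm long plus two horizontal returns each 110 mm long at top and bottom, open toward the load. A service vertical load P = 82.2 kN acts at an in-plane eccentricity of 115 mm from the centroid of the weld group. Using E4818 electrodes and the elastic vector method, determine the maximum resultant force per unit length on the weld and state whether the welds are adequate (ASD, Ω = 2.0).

f_max ≈ 308 N/mm; adequate

E48XX → F_EXX = 480 MPa.
Total weld length L_w = 530 mm. Treat welds as unit-width lines.
Centroid: x̄ = 2×110×55 / 530 = 22.83 mm from the vertical weld.
Polar moment about centroid: J = I_x + I_y = [310³/12 + 2×110×155²] + [310×22.83² + 2(110³/12 + 110×32.17²)] = 8379000 mm³.
Direct shear f_v = P/L_w = 82.2×10³ / 530 = 155.1 N/mm (vertical).
Torsion M = P·e = 82.2×10³ × 115 = 9453000 N·mm.
Critical point at (x, y) = (87.17, 155) from centroid. f_tx = M·y/J = 174.9 N/mm; f_ty = M·x/J = 98.34 N/mm.
Resultant f_max = √[f_tx² + (f_v + f_ty)²] = √[174.9² + (155.1 + 98.34)²] = 307.9 N/mm.
Capacity per unit length: r_n/Ω = (1/2.0) × 0.6 × 480 × (0.707 × 5) = 509 N/mm.
307.9 ≤ 509 → adequate.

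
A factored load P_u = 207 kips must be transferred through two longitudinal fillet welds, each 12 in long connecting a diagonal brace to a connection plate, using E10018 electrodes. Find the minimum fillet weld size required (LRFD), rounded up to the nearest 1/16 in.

w = 5/16 in

E100XX → F_EXX = 100 ksi.
Total weld length L = 24 in.
Required throat t_e = P_u / (φ × 0.6 F_EXX × L) = 207 / (0.75 × 0.6 × 100 × 24) = 0.1917 in.
Required leg w = t_e / 0.707 = 0.2711 in → use 5/16 in.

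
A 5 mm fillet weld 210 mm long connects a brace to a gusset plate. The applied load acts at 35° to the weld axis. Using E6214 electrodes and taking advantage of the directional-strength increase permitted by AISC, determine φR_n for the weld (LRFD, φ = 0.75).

E62XX → F_EXX = 620 MPa.
t_e = 0.707 × 5 = 3.535 mm; A_we = 3.535 × 210 = 742.3 mm².
Directional factor: 1.0 + 0.5 sin^1.5(35°) = 1.217.
F_nw = 0.6 × 620 × 1.217 = 452.8 MPa.
φR_n = 0.75 × 452.8 × 742.3 × 10⁻³ = 252.1 kN.

φR_n ≈ 252 kN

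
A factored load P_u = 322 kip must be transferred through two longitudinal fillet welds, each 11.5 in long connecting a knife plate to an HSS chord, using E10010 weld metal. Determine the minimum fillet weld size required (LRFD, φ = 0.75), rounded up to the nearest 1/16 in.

w = 1/2 in

E100XX → F_EXX = 100 ksi.
Total weld length L = 23 in.
Required throat t_e = P_u / (φ × 0.6 F_EXX × L) = 322 / (0.75 × 0.6 × 100 × 23) = 0.3111 in.
Required leg w = t_e / 0.707 = 0.44 in → use 1/2 in.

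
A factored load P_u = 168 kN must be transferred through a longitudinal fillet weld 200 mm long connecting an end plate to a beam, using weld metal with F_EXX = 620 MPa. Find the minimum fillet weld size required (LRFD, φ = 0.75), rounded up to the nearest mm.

w = 5 mm

Total weld length L = 200 mm.
Required throat t_e = P_u / (φ × 0.6 F_EXX × L) = 168 / (0.75 × 0.6 × 620 × 200 × 10⁻³) = 3.011 mm.
Required leg w = t_e / 0.707 = 4.258 mm → use 5 mm.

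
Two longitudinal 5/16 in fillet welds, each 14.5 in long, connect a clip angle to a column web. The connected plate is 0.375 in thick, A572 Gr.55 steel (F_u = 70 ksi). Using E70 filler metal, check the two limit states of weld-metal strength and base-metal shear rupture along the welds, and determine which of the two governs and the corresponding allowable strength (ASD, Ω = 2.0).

E70XX → F_EXX = 70 ksi.
t_e = 0.707 × 0.3125 = 0.2209 in; L = 29 in.
Weld metal: R_n/Ω = (1/2.0) × 0.6 × 70 × 0.2209 × 29 = 134.6 kip.
Base metal (shear rupture): R_n/Ω = (1/2.0) × 0.6 × 70 × 0.375 × 29 = 228.4 kip.
Governing: weld metal.

R_n/Ω ≈ 135 kip (weld metal governs)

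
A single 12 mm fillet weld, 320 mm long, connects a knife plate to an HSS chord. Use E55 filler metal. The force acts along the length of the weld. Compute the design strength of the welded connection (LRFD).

E55XX → F_EXX = 550 MPa.
Effective throat t_e = 0.707 × 12 = 8.484 mm.
Total length L = 320 mm; A_we = 8.484 × 320 = 2715 mm².
F_nw = 0.6 F_EXX = 0.6 × 550 = 330 MPa.
φR_n = 0.75 × 330 × 2715 × 10⁻³ = 671.9 kN.

φR_n ≈ 672 kN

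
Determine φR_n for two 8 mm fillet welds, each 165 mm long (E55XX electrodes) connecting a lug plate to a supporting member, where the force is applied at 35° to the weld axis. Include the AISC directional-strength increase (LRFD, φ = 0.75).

φR_n ≈ 562 kN

E55XX → F_EXX = 550 MPa.
t_e = 0.707 × 8 = 5.656 mm; A_we = 5.656 × 330 = 1866 mm².
Directional factor: 1.0 + 0.5 sin^1.5(35°) = 1.217.
F_nw = 0.6 × 550 × 1.217 = 401.7 MPa.
φR_n = 0.75 × 401.7 × 1866 × 10⁻³ = 562.3 kN.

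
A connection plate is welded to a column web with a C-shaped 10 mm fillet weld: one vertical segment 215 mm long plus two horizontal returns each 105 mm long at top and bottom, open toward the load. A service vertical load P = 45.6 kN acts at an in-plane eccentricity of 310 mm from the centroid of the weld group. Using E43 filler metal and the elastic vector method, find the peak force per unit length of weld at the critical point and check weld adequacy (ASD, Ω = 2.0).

E43XX → F_EXX = 430 MPa.
Total weld length L_w = 425 mm. Treat welds as unit-width lines.
Centroid: x̄ = 2×105×52.5 / 425 = 25.94 mm from the vertical weld.
Polar moment about centroid: J = I_x + I_y = [215³/12 + 2×105×107.5²] + [215×25.94² + 2(105³/12 + 105×26.56²)] = 3741000 mm³.
Direct shear f_v = P/L_w = 45.6×10³ / 425 = 107.3 N/mm (vertical).
Torsion M = P·e = 45.6×10³ × 310 = 14136000 N·mm.
Critical point at (x, y) = (79.06, 107.5) from centroid. f_tx = M·y/J = 406.2 N/mm; f_ty = M·x/J = 298.8 N/mm.
Resultant f_max = √[f_tx² + (f_v + f_ty)²] = √[406.2² + (107.3 + 298.8)²] = 574.4 N/mm.
Capacity per unit length: r_n/Ω = (1/2.0) × 0.6 × 430 × (0.707 × 10) = 912 N/mm.
574.4 ≤ 912 → adequate.

f_max ≈ 574 N/mm; adequate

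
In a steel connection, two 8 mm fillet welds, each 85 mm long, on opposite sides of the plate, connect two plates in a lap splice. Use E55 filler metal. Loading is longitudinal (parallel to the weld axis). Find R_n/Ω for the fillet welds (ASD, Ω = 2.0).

R_n/Ω ≈ 159 kN

E55XX → F_EXX = 550 MPa.
Effective throat t_e = 0.707 × 8 = 5.656 mm.
Total length L = 170 mm; A_we = 5.656 × 170 = 961.5 mm².
F_nw = 0.6 F_EXX = 0.6 × 550 = 330 MPa.
R_n = 330 × 961.5 × 10⁻³ = 317.3 kN; R_n/Ω = 317.3/2.0 = 158.7 kN.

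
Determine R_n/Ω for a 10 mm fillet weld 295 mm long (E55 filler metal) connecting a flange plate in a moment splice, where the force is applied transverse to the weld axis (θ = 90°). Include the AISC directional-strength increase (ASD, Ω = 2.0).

R_n/Ω ≈ 516 kN

E55XX → F_EXX = 550 MPa.
t_e = 0.707 × 10 = 7.07 mm; A_we = 7.07 × 295 = 2086 mm².
Directional factor: 1.0 + 0.5 sin^1.5(90°) = 1.5.
F_nw = 0.6 × 550 × 1.5 = 495 MPa.
R_n/Ω = (495 × 2086) / 2.0 × 10⁻³ = 516.2 kN.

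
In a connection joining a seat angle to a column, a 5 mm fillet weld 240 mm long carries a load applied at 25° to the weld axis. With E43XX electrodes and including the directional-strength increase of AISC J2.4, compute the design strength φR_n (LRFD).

E43XX → F_EXX = 430 MPa.
t_e = 0.707 × 5 = 3.535 mm; A_we = 3.535 × 240 = 848.4 mm².
Directional factor: 1.0 + 0.5 sin^1.5(25°) = 1.137.
F_nw = 0.6 × 430 × 1.137 = 293.4 MPa.
φR_n = 0.75 × 293.4 × 848.4 × 10⁻³ = 186.7 kN.

φR_n ≈ 187 kN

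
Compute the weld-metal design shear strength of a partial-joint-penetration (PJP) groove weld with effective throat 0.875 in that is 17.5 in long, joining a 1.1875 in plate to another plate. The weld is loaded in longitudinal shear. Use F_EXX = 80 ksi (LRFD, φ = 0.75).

Effective throat (given) t_e = 0.875 in.
A_we = 0.875 × 17.5 = 15.31 in².
F_nw = 0.6 F_EXX = 48 ksi.
φR_n = 0.75 × 48 × 15.31 = 551.2 kips.

φR_n ≈ 551 kips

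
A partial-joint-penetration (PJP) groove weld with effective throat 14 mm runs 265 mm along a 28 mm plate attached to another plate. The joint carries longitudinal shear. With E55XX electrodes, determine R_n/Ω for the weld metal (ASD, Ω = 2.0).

R_n/Ω ≈ 612 kN

E55XX → F_EXX = 550 MPa.
Effective throat (given) t_e = 14 mm.
A_we = 14 × 265 = 3710 mm².
F_nw = 0.6 F_EXX = 330 MPa.
R_n/Ω = (330 × 3710) / 2.0 × 10⁻³ = 612.1 kN.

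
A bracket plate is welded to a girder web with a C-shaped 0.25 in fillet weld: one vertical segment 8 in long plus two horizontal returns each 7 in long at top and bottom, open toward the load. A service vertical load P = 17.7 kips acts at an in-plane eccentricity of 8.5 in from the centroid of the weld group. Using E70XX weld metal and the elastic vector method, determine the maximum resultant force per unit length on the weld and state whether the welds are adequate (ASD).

f_max ≈ 3.09 kip/in; adequate

E70XX → F_EXX = 70 ksi.
Total weld length L_w = 22 in. Treat welds as unit-width lines.
Centroid: x̄ = 2×7×3.5 / 22 = 2.227 in from the vertical weld.
Polar moment about centroid: J = I_x + I_y = [8³/12 + 2×7×4²] + [8×2.227² + 2(7³/12 + 7×1.273²)] = 386.2 in³.
Direct shear f_v = P/L_w = 17.7 / 22 = 0.8045 kip/in (vertical).
Torsion M = P·e = 17.7 × 8.5 = 150.45 kip·in.
Critical point at (x, y) = (4.773, 4) from centroid. f_tx = M·y/J = 1.558 kip/in; f_ty = M·x/J = 1.859 kip/in.
Resultant f_max = √[f_tx² + (f_v + f_ty)²] = √[1.558² + (0.8045 + 1.859)²] = 3.086 kip/in.
Capacity per unit length: r_n/Ω = (1/2.0) × 0.6 × 70 × (0.707 × 0.25) = 3.712 kip/in.
3.086 ≤ 3.712 → adequate.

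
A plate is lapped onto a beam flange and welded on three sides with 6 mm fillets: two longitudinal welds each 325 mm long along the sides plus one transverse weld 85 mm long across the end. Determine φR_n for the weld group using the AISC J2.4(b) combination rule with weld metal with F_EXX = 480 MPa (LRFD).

t_e = 0.707 × 6 = 4.242 mm.
R_nwl = 0.6 × 480 × 4.242 × 650 × 10⁻³ = 794.1 kN (longitudinal, 2 welds).
R_nwt = 0.6 × 480 × 4.242 × 85 × 10⁻³ = 103.8 kN (transverse, base value).
(i) R_nwl + R_nwt = 897.9 kN; (ii) 0.85 R_nwl + 1.5 R_nwt = 830.8 kN.
R_n = max = 897.9 kN [governs: (i)]; φR_n = 673.5 kN.

φR_n ≈ 673 kN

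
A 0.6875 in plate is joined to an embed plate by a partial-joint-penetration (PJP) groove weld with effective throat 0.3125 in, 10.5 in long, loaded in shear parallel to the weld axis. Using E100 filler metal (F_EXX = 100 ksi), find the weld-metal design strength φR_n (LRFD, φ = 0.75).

φR_n ≈ 148 kips

Effective throat (given) t_e = 0.3125 in.
A_we = 0.3125 × 10.5 = 3.281 in².
F_nw = 0.6 F_EXX = 60 ksi.
φR_n = 0.75 × 60 × 3.281 = 147.7 kips.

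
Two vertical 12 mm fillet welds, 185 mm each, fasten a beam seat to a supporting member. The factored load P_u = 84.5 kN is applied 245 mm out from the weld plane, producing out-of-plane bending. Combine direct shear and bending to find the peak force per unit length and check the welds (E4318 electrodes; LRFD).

f_max ≈ 1830 N/mm; NOT adequate

E43XX → F_EXX = 430 MPa.
L_w = 2 × 185 = 370 mm; section modulus (unit throat) S = 2 × L²/6 = 11410 mm².
Direct shear f_v = P/L_w = 84.5×10³/370 = 228.4 N/mm.
Moment M = P × e = 84.5×10³ × 245 = 20702000 N·mm; bending f_b = M/S = 1815 N/mm.
f_max = √(f_v² + f_b²) = √(228.4² + 1815²) = 1829 N/mm.
φr_n = 0.75 × 0.6 × 430 × (0.707 × 12) = 1642 N/mm → NOT adequate.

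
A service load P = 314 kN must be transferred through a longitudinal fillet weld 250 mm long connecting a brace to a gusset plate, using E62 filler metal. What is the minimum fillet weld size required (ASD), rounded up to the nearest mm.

w = 10 mm

E62XX → F_EXX = 620 MPa.
Total weld length L = 250 mm.
Required throat t_e = P × Ω / (0.6 F_EXX × L) = 314 × 2.0 / (0.6 × 620 × 250 × 10⁻³) = 6.753 mm.
Required leg w = t_e / 0.707 = 9.551 mm → use 10 mm.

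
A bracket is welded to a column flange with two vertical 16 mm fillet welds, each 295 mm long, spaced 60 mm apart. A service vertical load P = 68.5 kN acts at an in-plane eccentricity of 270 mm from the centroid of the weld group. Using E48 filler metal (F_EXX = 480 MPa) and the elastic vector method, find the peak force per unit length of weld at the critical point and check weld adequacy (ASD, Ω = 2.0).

Total weld length L_w = 590 mm. Treat welds as unit-width lines.
Polar moment about centroid: J = 2[d³/12 + d(b/2)²] = 2[295³/12 + 295×30²] = 4810000 mm³.
Direct shear f_v = P/L_w = 68.5×10³ / 590 = 116.1 N/mm (vertical).
Torsion M = P·e = 68.5×10³ × 270 = 18495000 N·mm.
Critical point at (x, y) = (30, 147.5) from centroid. f_tx = M·y/J = 567.2 N/mm; f_ty = M·x/J = 115.4 N/mm.
Resultant f_max = √[f_tx² + (f_v + f_ty)²] = √[567.2² + (116.1 + 115.4)²] = 612.6 N/mm.
Capacity per unit length: r_n/Ω = (1/2.0) × 0.6 × 480 × (0.707 × 16) = 1629 N/mm.
612.6 ≤ 1629 → adequate.

f_max ≈ 613 N/mm; adequate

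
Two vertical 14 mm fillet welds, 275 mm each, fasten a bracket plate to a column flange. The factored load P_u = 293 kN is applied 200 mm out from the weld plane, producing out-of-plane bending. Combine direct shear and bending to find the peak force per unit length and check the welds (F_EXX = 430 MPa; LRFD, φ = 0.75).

f_max ≈ 2380 N/mm; NOT adequate

L_w = 2 × 275 = 550 mm; section modulus (unit throat) S = 2 × L²/6 = 25210 mm².
Direct shear f_v = P/L_w = 293×10³/550 = 532.7 N/mm.
Moment M = P × e = 293×10³ × 200 = 58600000 N·mm; bending f_b = M/S = 2325 N/mm.
f_max = √(f_v² + f_b²) = √(532.7² + 2325²) = 2385 N/mm.
φr_n = 0.75 × 0.6 × 430 × (0.707 × 14) = 1915 N/mm → NOT adequate.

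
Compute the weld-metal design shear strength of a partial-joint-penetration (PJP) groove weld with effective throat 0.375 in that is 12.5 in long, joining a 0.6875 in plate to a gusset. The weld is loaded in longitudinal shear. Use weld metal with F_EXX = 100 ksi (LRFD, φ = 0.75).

Effective throat (given) t_e = 0.375 in.
A_we = 0.375 × 12.5 = 4.688 in².
F_nw = 0.6 F_EXX = 60 ksi.
φR_n = 0.75 × 60 × 4.688 = 210.9 kip.

φR_n ≈ 211 kip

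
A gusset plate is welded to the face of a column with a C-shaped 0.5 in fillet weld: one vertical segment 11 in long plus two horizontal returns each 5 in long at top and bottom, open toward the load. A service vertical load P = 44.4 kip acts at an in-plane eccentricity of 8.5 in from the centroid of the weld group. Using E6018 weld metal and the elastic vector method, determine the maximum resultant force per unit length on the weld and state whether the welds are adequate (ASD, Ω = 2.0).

f_max ≈ 6.84 kip/in; NOT adequate

E60XX → F_EXX = 60 ksi.
Total weld length L_w = 21 in. Treat welds as unit-width lines.
Centroid: x̄ = 2×5×2.5 / 21 = 1.19 in from the vertical weld.
Polar moment about centroid: J = I_x + I_y = [11³/12 + 2×5×5.5²] + [11×1.19² + 2(5³/12 + 5×1.31²)] = 467 in³.
Direct shear f_v = P/L_w = 44.4 / 21 = 2.114 kip/in (vertical).
Torsion M = P·e = 44.4 × 8.5 = 377.4 kip·in.
Critical point at (x, y) = (3.81, 5.5) from centroid. f_tx = M·y/J = 4.445 kip/in; f_ty = M·x/J = 3.079 kip/in.
Resultant f_max = √[f_tx² + (f_v + f_ty)²] = √[4.445² + (2.114 + 3.079)²] = 6.835 kip/in.
Capacity per unit length: r_n/Ω = (1/2.0) × 0.6 × 60 × (0.707 × 0.5) = 6.363 kip/in.
6.835 > 6.363 → NOT adequate.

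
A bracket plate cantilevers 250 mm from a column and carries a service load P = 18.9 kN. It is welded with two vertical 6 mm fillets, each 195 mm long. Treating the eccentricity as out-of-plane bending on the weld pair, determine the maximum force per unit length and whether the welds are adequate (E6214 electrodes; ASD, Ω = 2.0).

E62XX → F_EXX = 620 MPa.
L_w = 2 × 195 = 390 mm; section modulus (unit throat) S = 2 × L²/6 = 12680 mm².
Direct shear f_v = P/L_w = 18.9×10³/390 = 48.46 N/mm.
Moment M = P × e = 18.9×10³ × 250 = 4725000 N·mm; bending f_b = M/S = 372.8 N/mm.
f_max = √(f_v² + f_b²) = √(48.46² + 372.8²) = 375.9 N/mm.
r_n/Ω = (1/2.0) × 0.6 × 620 × (0.707 × 6) = 789 N/mm → adequate.

f_max ≈ 376 N/mm; adequate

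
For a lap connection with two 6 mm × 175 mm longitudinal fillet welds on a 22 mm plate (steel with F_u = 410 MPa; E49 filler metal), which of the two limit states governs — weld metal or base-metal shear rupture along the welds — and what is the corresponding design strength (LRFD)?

φR_n ≈ 327 kN (weld metal governs)

E49XX → F_EXX = 490 MPa.
t_e = 0.707 × 6 = 4.242 mm; L = 350 mm.
Weld metal: φR_n = 0.75 × 0.6 × 490 × 4.242 × 350 × 10⁻³ = 327.4 kN.
Base metal (shear rupture): φR_n = 0.75 × 0.6 × 410 × 22 × 350 × 10⁻³ = 1421 kN.
Governing: weld metal.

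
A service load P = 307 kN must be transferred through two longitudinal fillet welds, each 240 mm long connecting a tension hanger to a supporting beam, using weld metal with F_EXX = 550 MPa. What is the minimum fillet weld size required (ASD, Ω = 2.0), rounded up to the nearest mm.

Total weld length L = 480 mm.
Required throat t_e = P × Ω / (0.6 F_EXX × L) = 307 × 2.0 / (0.6 × 550 × 480 × 10⁻³) = 3.876 mm.
Required leg w = t_e / 0.707 = 5.483 mm → use 6 mm.

w = 6 mm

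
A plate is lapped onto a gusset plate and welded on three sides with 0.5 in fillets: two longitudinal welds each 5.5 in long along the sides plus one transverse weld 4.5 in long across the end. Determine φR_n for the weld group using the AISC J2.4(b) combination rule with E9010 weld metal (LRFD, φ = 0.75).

E90XX → F_EXX = 90 ksi.
t_e = 0.707 × 0.5 = 0.3535 in.
R_nwl = 0.6 × 90 × 0.3535 × 11 = 210 kip (longitudinal, 2 welds).
R_nwt = 0.6 × 90 × 0.3535 × 4.5 = 85.9 kip (transverse, base value).
(i) R_nwl + R_nwt = 295.9 kip; (ii) 0.85 R_nwl + 1.5 R_nwt = 307.3 kip.
R_n = max = 307.3 kip [governs: (ii)]; φR_n = 230.5 kip.

φR_n ≈ 230 kip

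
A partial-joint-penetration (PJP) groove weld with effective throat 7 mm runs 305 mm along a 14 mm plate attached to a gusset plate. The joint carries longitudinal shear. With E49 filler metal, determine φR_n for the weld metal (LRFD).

φR_n ≈ 471 kN

E49XX → F_EXX = 490 MPa.
Effective throat (given) t_e = 7 mm.
A_we = 7 × 305 = 2135 mm².
F_nw = 0.6 F_EXX = 294 MPa.
φR_n = 0.75 × 294 × 2135 × 10⁻³ = 470.8 kN.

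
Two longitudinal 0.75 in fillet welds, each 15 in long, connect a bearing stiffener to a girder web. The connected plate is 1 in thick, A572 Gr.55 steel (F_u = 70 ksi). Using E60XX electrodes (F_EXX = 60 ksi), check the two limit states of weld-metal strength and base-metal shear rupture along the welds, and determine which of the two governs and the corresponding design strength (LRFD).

φR_n ≈ 430 kip (weld metal governs)

t_e = 0.707 × 0.75 = 0.5302 in; L = 30 in.
Weld metal: φR_n = 0.75 × 0.6 × 60 × 0.5302 × 30 = 429.5 kip.
Base metal (shear rupture): φR_n = 0.75 × 0.6 × 70 × 1 × 30 = 945 kip.
Governing: weld metal.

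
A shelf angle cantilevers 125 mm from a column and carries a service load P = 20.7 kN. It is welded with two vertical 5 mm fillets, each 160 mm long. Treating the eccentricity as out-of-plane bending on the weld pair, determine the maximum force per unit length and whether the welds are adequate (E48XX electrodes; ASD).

E48XX → F_EXX = 480 MPa.
L_w = 2 × 160 = 320 mm; section modulus (unit throat) S = 2 × L²/6 = 8533 mm².
Direct shear f_v = P/L_w = 20.7×10³/320 = 64.69 N/mm.
Moment M = P × e = 20.7×10³ × 125 = 2587500 N·mm; bending f_b = M/S = 303.2 N/mm.
f_max = √(f_v² + f_b²) = √(64.69² + 303.2²) = 310 N/mm.
r_n/Ω = (1/2.0) × 0.6 × 480 × (0.707 × 5) = 509 N/mm → adequate.

f_max ≈ 310 N/mm; adequate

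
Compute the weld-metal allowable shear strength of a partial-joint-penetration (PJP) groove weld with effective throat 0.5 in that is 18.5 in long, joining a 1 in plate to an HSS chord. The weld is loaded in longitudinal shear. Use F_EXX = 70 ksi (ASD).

Effective throat (given) t_e = 0.5 in.
A_we = 0.5 × 18.5 = 9.25 in².
F_nw = 0.6 F_EXX = 42 ksi.
R_n/Ω = (42 × 9.25) / 2.0 = 194.2 kip.

R_n/Ω ≈ 194 kip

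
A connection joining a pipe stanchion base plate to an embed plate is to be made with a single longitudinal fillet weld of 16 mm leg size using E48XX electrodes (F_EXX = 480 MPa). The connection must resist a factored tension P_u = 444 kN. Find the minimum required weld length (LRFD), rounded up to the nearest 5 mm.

Throat t_e = 0.707 × 16 = 11.31 mm.
φr_n = 0.75 × 0.6 × 480 × 11.31 × 10⁻³ = 2.443 kN/mm.
L_req = P_u / φr_n = 444 / 2.443 = 181.7 mm total.
Round up → use L = 185 mm.

L = 185 mm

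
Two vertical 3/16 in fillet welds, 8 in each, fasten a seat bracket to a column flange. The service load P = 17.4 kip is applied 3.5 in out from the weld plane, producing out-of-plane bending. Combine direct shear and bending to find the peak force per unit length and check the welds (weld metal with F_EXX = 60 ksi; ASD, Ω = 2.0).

L_w = 2 × 8 = 16 in; section modulus (unit throat) S = 2 × L²/6 = 21.33 in².
Direct shear f_v = P/L_w = 17.4/16 = 1.087 kip/in.
Moment M = P × e = 17.4 × 3.5 = 60.9 kip·in; bending f_b = M/S = 2.855 kip/in.
f_max = √(f_v² + f_b²) = √(1.087² + 2.855²) = 3.055 kip/in.
r_n/Ω = (1/2.0) × 0.6 × 60 × (0.707 × 0.1875) = 2.386 kip/in → NOT adequate.

f_max ≈ 3.05 kip/in; NOT adequate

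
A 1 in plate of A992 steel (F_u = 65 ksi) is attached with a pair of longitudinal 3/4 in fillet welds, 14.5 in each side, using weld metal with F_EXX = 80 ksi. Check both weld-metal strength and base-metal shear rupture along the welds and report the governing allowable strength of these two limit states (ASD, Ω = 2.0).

t_e = 0.707 × 0.75 = 0.5302 in; L = 29 in.
Weld metal: R_n/Ω = (1/2.0) × 0.6 × 80 × 0.5302 × 29 = 369.1 kips.
Base metal (shear rupture): R_n/Ω = (1/2.0) × 0.6 × 65 × 1 × 29 = 565.5 kips.
Governing: weld metal.

R_n/Ω ≈ 369 kips (weld metal governs)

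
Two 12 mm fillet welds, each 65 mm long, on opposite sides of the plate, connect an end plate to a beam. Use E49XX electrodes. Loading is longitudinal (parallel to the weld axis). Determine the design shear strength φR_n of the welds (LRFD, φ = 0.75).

E49XX → F_EXX = 490 MPa.
Effective throat t_e = 0.707 × 12 = 8.484 mm.
Total length L = 130 mm; A_we = 8.484 × 130 = 1103 mm².
F_nw = 0.6 F_EXX = 0.6 × 490 = 294 MPa.
φR_n = 0.75 × 294 × 1103 × 10⁻³ = 243.2 kN.

φR_n ≈ 243 kN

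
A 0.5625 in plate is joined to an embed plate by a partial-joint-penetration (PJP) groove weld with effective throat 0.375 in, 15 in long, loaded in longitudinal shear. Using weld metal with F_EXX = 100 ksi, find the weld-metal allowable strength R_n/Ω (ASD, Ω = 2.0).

Effective throat (given) t_e = 0.375 in.
A_we = 0.375 × 15 = 5.625 in².
F_nw = 0.6 F_EXX = 60 ksi.
R_n/Ω = (60 × 5.625) / 2.0 = 168.8 kip.

R_n/Ω ≈ 169 kip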